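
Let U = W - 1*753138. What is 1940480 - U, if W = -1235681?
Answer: 3929299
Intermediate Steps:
U = -1988819 (U = -1235681 - 1*753138 = -1235681 - 753138 = -1988819)
1940480 - U = 1940480 - 1*(-1988819) = 1940480 + 1988819 = 3929299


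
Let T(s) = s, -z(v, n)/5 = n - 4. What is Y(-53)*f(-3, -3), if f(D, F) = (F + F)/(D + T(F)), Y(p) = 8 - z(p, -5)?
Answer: -37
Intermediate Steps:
z(v, n) = 20 - 5*n (z(v, n) = -5*(n - 4) = -5*(-4 + n) = 20 - 5*n)
Y(p) = -37 (Y(p) = 8 - (20 - 5*(-5)) = 8 - (20 + 25) = 8 - 1*45 = 8 - 45 = -37)
f(D, F) = 2*F/(D + F) (f(D, F) = (F + F)/(D + F) = (2*F)/(D + F) = 2*F/(D + F))
Y(-53)*f(-3, -3) = -74*(-3)/(-3 - 3) = -74*(-3)/(-6) = -74*(-3)*(-1)/6 = -37*1 = -37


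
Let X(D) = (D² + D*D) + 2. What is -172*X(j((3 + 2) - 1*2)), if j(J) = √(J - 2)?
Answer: -688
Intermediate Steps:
j(J) = √(-2 + J)
X(D) = 2 + 2*D² (X(D) = (D² + D²) + 2 = 2*D² + 2 = 2 + 2*D²)
-172*X(j((3 + 2) - 1*2)) = -172*(2 + 2*(√(-2 + ((3 + 2) - 1*2)))²) = -172*(2 + 2*(√(-2 + (5 - 2)))²) = -172*(2 + 2*(√(-2 + 3))²) = -172*(2 + 2*(√1)²) = -172*(2 + 2*1²) = -172*(2 + 2*1) = -172*(2 + 2) = -172*4 = -688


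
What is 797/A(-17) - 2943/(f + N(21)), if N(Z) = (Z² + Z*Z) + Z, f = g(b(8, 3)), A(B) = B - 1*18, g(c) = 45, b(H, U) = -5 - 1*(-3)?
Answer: -286187/11060 ≈ -25.876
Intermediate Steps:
b(H, U) = -2 (b(H, U) = -5 + 3 = -2)
A(B) = -18 + B (A(B) = B - 18 = -18 + B)
f = 45
N(Z) = Z + 2*Z² (N(Z) = (Z² + Z²) + Z = 2*Z² + Z = Z + 2*Z²)
797/A(-17) - 2943/(f + N(21)) = 797/(-18 - 17) - 2943/(45 + 21*(1 + 2*21)) = 797/(-35) - 2943/(45 + 21*(1 + 42)) = 797*(-1/35) - 2943/(45 + 21*43) = -797/35 - 2943/(45 + 903) = -797/35 - 2943/948 = -797/35 - 2943*1/948 = -797/35 - 981/316 = -286187/11060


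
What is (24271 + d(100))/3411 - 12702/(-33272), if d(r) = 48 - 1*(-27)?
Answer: 426683317/56745396 ≈ 7.5193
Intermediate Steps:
d(r) = 75 (d(r) = 48 + 27 = 75)
(24271 + d(100))/3411 - 12702/(-33272) = (24271 + 75)/3411 - 12702/(-33272) = 24346*(1/3411) - 12702*(-1/33272) = 24346/3411 + 6351/16636 = 426683317/56745396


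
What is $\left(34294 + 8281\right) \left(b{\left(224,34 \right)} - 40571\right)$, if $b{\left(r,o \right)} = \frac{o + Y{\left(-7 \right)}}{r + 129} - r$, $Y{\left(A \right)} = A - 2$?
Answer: $- \frac{613105970750}{353} \approx -1.7368 \cdot 10^{9}$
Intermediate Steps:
$Y{\left(A \right)} = -2 + A$ ($Y{\left(A \right)} = A - 2 = -2 + A$)
$b{\left(r,o \right)} = - r + \frac{-9 + o}{129 + r}$ ($b{\left(r,o \right)} = \frac{o - 9}{r + 129} - r = \frac{o - 9}{129 + r} - r = \frac{-9 + o}{129 + r} - r = - r + \frac{-9 + o}{129 + r}$)
$\left(34294 + 8281\right) \left(b{\left(224,34 \right)} - 40571\right) = \left(34294 + 8281\right) \left(\frac{-9 + 34 - 224^{2} - 28896}{129 + 224} - 40571\right) = 42575 \left(\frac{-9 + 34 - 50176 - 28896}{353} - 40571\right) = 42575 \left(\frac{1}{353} \left(-79047\right) - 40571\right) = 42575 \left(- \frac{79047}{353} - 40571\right) = 42575 \left(- \frac{14400610}{353}\right) = - \frac{613105970750}{353}$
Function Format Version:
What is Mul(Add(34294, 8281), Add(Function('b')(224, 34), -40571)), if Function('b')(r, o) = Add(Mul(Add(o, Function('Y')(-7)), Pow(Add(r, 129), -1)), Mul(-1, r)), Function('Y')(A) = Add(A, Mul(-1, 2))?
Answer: Rational(-613105970750, 353) ≈ -1.7368e+9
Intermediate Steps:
Function('Y')(A) = Add(-2, A) (Function('Y')(A) = Add(A, -2) = Add(-2, A))
Function('b')(r, o) = Add(Mul(-1, r), Mul(Pow(Add(129, r), -1), Add(-9, o))) (Function('b')(r, o) = Add(Mul(Add(o, Add(-2, -7)), Pow(Add(r, 129), -1)), Mul(-1, r)) = Add(Mul(Add(o, -9), Pow(Add(129, r), -1)), Mul(-1, r)) = Add(Mul(Add(-9, o), Pow(Add(129, r), -1)), Mul(-1, r)) = Add(Mul(Pow(Add(129, r), -1), Add(-9, o)), Mul(-1, r)) = Add(Mul(-1, r), Mul(Pow(Add(129, r), -1), Add(-9, o))))
Mul(Add(34294, 8281), Add(Function('b')(224, 34), -40571)) = Mul(Add(34294, 8281), Add(Mul(Pow(Add(129, 224), -1), Add(-9, 34, Mul(-1, Pow(224, 2)), Mul(-129, 224))), -40571)) = Mul(42575, Add(Mul(Pow(353, -1), Add(-9, 34, Mul(-1, 50176), -28896)), -40571)) = Mul(42575, Add(Mul(Rational(1, 353), Add(-9, 34, -50176, -28896)), -40571)) = Mul(42575, Add(Mul(Rational(1, 353), -79047), -40571)) = Mul(42575, Add(Rational(-79047, 353), -40571)) = Mul(42575, Rational(-14400610, 353)) = Rational(-613105970750, 353)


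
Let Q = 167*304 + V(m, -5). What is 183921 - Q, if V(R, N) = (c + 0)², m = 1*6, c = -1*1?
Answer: 133152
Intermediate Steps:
c = -1
m = 6
V(R, N) = 1 (V(R, N) = (-1 + 0)² = (-1)² = 1)
Q = 50769 (Q = 167*304 + 1 = 50768 + 1 = 50769)
183921 - Q = 183921 - 1*50769 = 183921 - 50769 = 133152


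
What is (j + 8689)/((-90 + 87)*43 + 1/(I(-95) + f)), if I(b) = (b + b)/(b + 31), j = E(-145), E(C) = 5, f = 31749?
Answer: -1261950246/18724585 ≈ -67.395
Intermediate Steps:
j = 5
I(b) = 2*b/(31 + b) (I(b) = (2*b)/(31 + b) = 2*b/(31 + b))
(j + 8689)/((-90 + 87)*43 + 1/(I(-95) + f)) = (5 + 8689)/((-90 + 87)*43 + 1/(2*(-95)/(31 - 95) + 31749)) = 8694/(-3*43 + 1/(2*(-95)/(-64) + 31749)) = 8694/(-129 + 1/(2*(-95)*(-1/64) + 31749)) = 8694/(-129 + 1/(95/32 + 31749)) = 8694/(-129 + 1/(1016063/32)) = 8694/(-129 + 32/1016063) = 8694/(-131072095/1016063) = 8694*(-1016063/131072095) = -1261950246/18724585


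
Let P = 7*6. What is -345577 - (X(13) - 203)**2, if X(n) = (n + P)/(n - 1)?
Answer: -55432249/144 ≈ -3.8495e+5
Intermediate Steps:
P = 42
X(n) = (42 + n)/(-1 + n) (X(n) = (n + 42)/(n - 1) = (42 + n)/(-1 + n))
-345577 - (X(13) - 203)**2 = -345577 - ((42 + 13)/(-1 + 13) - 203)**2 = -345577 - (55/12 - 203)**2 = -345577 - (-2381/12)**2 = -345577 - 1*5669161/144 = -345577 - 5669161/144 = -55432249/144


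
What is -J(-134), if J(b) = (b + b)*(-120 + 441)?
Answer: 86028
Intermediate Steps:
J(b) = 642*b (J(b) = (2*b)*321 = 642*b)
-J(-134) = -642*(-134) = -1*(-86028) = 86028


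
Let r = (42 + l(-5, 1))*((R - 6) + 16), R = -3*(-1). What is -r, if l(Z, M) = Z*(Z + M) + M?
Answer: -819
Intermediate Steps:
R = 3
l(Z, M) = M + Z*(M + Z) (l(Z, M) = Z*(M + Z) + M = M + Z*(M + Z))
r = 819 (r = (42 + (1 + (-5)² + 1*(-5)))*((3 - 6) + 16) = (42 + (1 + 25 - 5))*(-3 + 16) = (42 + 21)*13 = 63*13 = 819)
-r = -1*819 = -819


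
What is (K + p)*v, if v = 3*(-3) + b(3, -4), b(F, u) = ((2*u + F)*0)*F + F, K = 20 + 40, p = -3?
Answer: -342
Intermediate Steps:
K = 60
b(F, u) = F (b(F, u) = ((F + 2*u)*0)*F + F = 0*F + F = 0 + F = F)
v = -6 (v = 3*(-3) + 3 = -9 + 3 = -6)
(K + p)*v = (60 - 3)*(-6) = 57*(-6) = -342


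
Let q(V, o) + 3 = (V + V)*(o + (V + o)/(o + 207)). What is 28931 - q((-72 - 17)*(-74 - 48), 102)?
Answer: -913511642/309 ≈ -2.9563e+6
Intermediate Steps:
q(V, o) = -3 + 2*V*(o + (V + o)/(207 + o)) (q(V, o) = -3 + (V + V)*(o + (V + o)/(o + 207)) = -3 + (2*V)*(o + (V + o)/(207 + o)) = -3 + 2*V*(o + (V + o)/(207 + o)))
28931 - q((-72 - 17)*(-74 - 48), 102) = 28931 - (-621 - 3*102 + 2*((-72 - 17)*(-74 - 48))**2 + 2*((-72 - 17)*(-74 - 48))*102**2 + 416*((-72 - 17)*(-74 - 48))*102)/(207 + 102) = 28931 - (-621 - 306 + 2*(-89*(-122))**2 + 2*(-89*(-122))*10404 + 416*(-89*(-122))*102)/309 = 28931 - (-621 - 306 + 2*10858**2 + 2*10858*10404 + 416*10858*102)/309 = 28931 - (-621 - 306 + 2*117896164 + 225933264 + 460726656)/309 = 28931 - (-621 - 306 + 235792328 + 225933264 + 460726656)/309 = 28931 - 922451321/309 = -913511642/309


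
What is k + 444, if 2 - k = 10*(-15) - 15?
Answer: 611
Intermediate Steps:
k = 167 (k = 2 - (10*(-15) - 15) = 2 - (-150 - 15) = 2 - 1*(-165) = 2 + 165 = 167)
k + 444 = 167 + 444 = 611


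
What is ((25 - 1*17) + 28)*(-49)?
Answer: -1764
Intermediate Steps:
((25 - 1*17) + 28)*(-49) = ((25 - 17) + 28)*(-49) = (8 + 28)*(-49) = 36*(-49) = -1764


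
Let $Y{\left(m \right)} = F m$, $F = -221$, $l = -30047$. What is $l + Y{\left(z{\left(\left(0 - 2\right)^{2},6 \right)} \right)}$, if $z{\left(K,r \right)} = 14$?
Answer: $-33141$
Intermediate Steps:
$Y{\left(m \right)} = - 221 m$
$l + Y{\left(z{\left(\left(0 - 2\right)^{2},6 \right)} \right)} = -30047 - 3094 = -33141$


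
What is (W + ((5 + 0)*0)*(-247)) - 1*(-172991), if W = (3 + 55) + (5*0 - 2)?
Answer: 173047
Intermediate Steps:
W = 56 (W = 58 + (0 - 2) = 58 - 2 = 56)
(W + ((5 + 0)*0)*(-247)) - 1*(-172991) = (56 + ((5 + 0)*0)*(-247)) - 1*(-172991) = (56 + (5*0)*(-247)) + 172991 = (56 + 0*(-247)) + 172991 = (56 + 0) + 172991 = 56 + 172991 = 173047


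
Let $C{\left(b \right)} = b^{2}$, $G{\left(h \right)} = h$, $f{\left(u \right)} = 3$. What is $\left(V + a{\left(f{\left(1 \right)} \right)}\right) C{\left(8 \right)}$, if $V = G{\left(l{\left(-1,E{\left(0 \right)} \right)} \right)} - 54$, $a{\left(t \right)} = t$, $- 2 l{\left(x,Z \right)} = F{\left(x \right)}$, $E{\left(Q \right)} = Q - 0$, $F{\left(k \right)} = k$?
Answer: $-3232$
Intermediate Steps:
$E{\left(Q \right)} = Q$ ($E{\left(Q \right)} = Q + 0 = Q$)
$l{\left(x,Z \right)} = - \frac{x}{2}$
$V = - \frac{107}{2}$ ($V = \left(- \frac{1}{2}\right) \left(-1\right) - 54 = \frac{1}{2} - 54 = - \frac{107}{2} \approx -53.5$)
$\left(V + a{\left(f{\left(1 \right)} \right)}\right) C{\left(8 \right)} = \left(- \frac{107}{2} + 3\right) 8^{2} = \left(- \frac{101}{2}\right) 64 = -3232$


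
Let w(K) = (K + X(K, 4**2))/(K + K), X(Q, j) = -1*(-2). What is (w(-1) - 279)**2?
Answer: 312481/4 ≈ 78120.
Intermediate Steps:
X(Q, j) = 2
w(K) = (2 + K)/(2*K) (w(K) = (K + 2)/(K + K) = (2 + K)/((2*K)) = (2 + K)*(1/(2*K)) = (2 + K)/(2*K))
(w(-1) - 279)**2 = ((1/2)*(2 - 1)/(-1) - 279)**2 = ((1/2)*(-1)*1 - 279)**2 = (-1/2 - 279)**2 = (-559/2)**2 = 312481/4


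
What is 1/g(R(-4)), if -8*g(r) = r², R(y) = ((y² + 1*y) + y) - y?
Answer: -1/18 ≈ -0.055556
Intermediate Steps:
R(y) = y + y² (R(y) = ((y² + y) + y) - y = ((y + y²) + y) - y = (y² + 2*y) - y = y + y²)
g(r) = -r²/8
1/g(R(-4)) = 1/(-16*(1 - 4)²/8) = 1/(-(-4*(-3))²/8) = 1/(-⅛*12²) = 1/(-⅛*144) = 1/(-18) = -1/18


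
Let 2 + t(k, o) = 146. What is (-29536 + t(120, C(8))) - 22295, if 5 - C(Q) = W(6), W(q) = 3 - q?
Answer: -51687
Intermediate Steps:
C(Q) = 8 (C(Q) = 5 - (3 - 1*6) = 5 - (3 - 6) = 5 - 1*(-3) = 5 + 3 = 8)
t(k, o) = 144 (t(k, o) = -2 + 146 = 144)
(-29536 + t(120, C(8))) - 22295 = (-29536 + 144) - 22295 = -29392 - 22295 = -51687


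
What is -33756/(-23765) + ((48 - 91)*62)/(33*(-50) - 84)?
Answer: 628301/212415 ≈ 2.9579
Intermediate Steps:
-33756/(-23765) + ((48 - 91)*62)/(33*(-50) - 84) = -33756*(-1/23765) + (-43*62)/(-1650 - 84) = 348/245 - 2666/(-1734) = 348/245 - 2666*(-1/1734) = 348/245 + 1333/867 = 628301/212415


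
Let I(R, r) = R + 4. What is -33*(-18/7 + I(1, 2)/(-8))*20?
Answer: 29535/14 ≈ 2109.6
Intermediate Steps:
I(R, r) = 4 + R
-33*(-18/7 + I(1, 2)/(-8))*20 = -33*(-18/7 + (4 + 1)/(-8))*20 = -33*(-18*⅐ + 5*(-⅛))*20 = -33*(-18/7 - 5/8)*20 = -33*(-179/56)*20 = (5907/56)*20 = 29535/14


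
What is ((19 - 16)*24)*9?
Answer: 648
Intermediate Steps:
((19 - 16)*24)*9 = (3*24)*9 = 72*9 = 648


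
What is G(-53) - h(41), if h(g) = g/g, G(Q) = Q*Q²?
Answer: -148878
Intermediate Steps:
G(Q) = Q³
h(g) = 1
G(-53) - h(41) = (-53)³ - 1*1 = -148877 - 1 = -148878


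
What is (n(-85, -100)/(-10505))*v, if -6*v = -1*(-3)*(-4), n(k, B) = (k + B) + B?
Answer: 114/2101 ≈ 0.054260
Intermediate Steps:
n(k, B) = k + 2*B (n(k, B) = (B + k) + B = k + 2*B)
v = 2 (v = -(-1*(-3))*(-4)/6 = -(-4)/2 = -⅙*(-12) = 2)
(n(-85, -100)/(-10505))*v = ((-85 + 2*(-100))/(-10505))*2 = ((-85 - 200)*(-1/10505))*2 = -285*(-1/10505)*2 = (57/2101)*2 = 114/2101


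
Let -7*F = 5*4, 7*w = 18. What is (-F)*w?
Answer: 360/49 ≈ 7.3469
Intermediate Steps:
w = 18/7 (w = (⅐)*18 = 18/7 ≈ 2.5714)
F = -20/7 (F = -5*4/7 = -⅐*20 = -20/7 ≈ -2.8571)
(-F)*w = -1*(-20/7)*(18/7) = (20/7)*(18/7) = 360/49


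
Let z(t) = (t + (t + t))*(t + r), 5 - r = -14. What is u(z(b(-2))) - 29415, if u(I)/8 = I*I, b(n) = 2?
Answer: 97593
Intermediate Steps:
r = 19 (r = 5 - 1*(-14) = 5 + 14 = 19)
z(t) = 3*t*(19 + t) (z(t) = (t + (t + t))*(t + 19) = (t + 2*t)*(19 + t) = (3*t)*(19 + t) = 3*t*(19 + t))
u(I) = 8*I² (u(I) = 8*(I*I) = 8*I²)
u(z(b(-2))) - 29415 = 8*(3*2*(19 + 2))² - 29415 = 8*(3*2*21)² - 29415 = 8*126² - 29415 = 8*15876 - 29415 = 127008 - 29415 = 97593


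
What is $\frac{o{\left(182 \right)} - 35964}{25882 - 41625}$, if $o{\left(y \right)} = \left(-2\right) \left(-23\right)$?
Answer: $\frac{35918}{15743} \approx 2.2815$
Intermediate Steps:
$o{\left(y \right)} = 46$
$\frac{o{\left(182 \right)} - 35964}{25882 - 41625} = \frac{46 - 35964}{25882 - 41625} = - \frac{35918}{-15743} = \left(-35918\right) \left(- \frac{1}{15743}\right) = \frac{35918}{15743}$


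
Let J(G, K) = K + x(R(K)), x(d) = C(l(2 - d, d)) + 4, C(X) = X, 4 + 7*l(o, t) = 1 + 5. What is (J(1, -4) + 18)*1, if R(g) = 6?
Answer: 128/7 ≈ 18.286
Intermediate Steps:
l(o, t) = 2/7 (l(o, t) = -4/7 + (1 + 5)/7 = -4/7 + (⅐)*6 = -4/7 + 6/7 = 2/7)
x(d) = 30/7 (x(d) = 2/7 + 4 = 30/7)
J(G, K) = 30/7 + K (J(G, K) = K + 30/7 = 30/7 + K)
(J(1, -4) + 18)*1 = ((30/7 - 4) + 18)*1 = (2/7 + 18)*1 = (128/7)*1 = 128/7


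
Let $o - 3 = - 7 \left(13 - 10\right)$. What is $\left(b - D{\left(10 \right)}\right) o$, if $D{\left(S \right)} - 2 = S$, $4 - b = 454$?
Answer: $8316$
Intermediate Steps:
$b = -450$ ($b = 4 - 454 = -450$)
$D{\left(S \right)} = 2 + S$
$o = -18$ ($o = 3 - 7 \left(13 - 10\right) = 3 - 21 = -18$)
$\left(b - D{\left(10 \right)}\right) o = \left(-450 - \left(2 + 10\right)\right) \left(-18\right) = \left(-450 - 12\right) \left(-18\right) = \left(-462\right) \left(-18\right) = 8316$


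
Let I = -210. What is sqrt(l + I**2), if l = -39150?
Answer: 15*sqrt(22) ≈ 70.356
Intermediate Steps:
sqrt(l + I**2) = sqrt(-39150 + (-210)**2) = sqrt(-39150 + 44100) = sqrt(4950) = 15*sqrt(22)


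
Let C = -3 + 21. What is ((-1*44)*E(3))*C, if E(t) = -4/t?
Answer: 1056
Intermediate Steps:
C = 18
((-1*44)*E(3))*C = ((-1*44)*(-4/3))*18 = -(-176)/3*18 = -44*(-4/3)*18 = (176/3)*18 = 1056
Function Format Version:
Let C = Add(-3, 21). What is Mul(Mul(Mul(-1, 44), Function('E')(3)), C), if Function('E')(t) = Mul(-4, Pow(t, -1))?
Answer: 1056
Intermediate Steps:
C = 18
Mul(Mul(Mul(-1, 44), Function('E')(3)), C) = Mul(Mul(Mul(-1, 44), Mul(-4, Pow(3, -1))), 18) = Mul(Mul(-44, Mul(-4, Rational(1, 3))), 18) = Mul(Mul(-44, Rational(-4, 3)), 18) = Mul(Rational(176, 3), 18) = 1056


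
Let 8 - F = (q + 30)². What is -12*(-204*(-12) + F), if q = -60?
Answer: -18672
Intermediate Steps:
F = -892 (F = 8 - (-60 + 30)² = 8 - 1*(-30)² = 8 - 1*900 = 8 - 900 = -892)
-12*(-204*(-12) + F) = -12*(-204*(-12) - 892) = -12*(2448 - 892) = -12*1556 = -18672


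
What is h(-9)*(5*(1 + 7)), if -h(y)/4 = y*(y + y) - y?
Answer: -27360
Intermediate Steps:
h(y) = -8*y² + 4*y (h(y) = -4*(y*(y + y) - y) = -4*(y*(2*y) - y) = -4*(2*y² - y) = -4*(-y + 2*y²) = -8*y² + 4*y)
h(-9)*(5*(1 + 7)) = (4*(-9)*(1 - 2*(-9)))*(5*(1 + 7)) = (4*(-9)*(1 + 18))*(5*8) = (4*(-9)*19)*40 = -684*40 = -27360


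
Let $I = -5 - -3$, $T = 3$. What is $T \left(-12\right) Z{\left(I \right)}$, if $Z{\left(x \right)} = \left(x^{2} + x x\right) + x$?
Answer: $-216$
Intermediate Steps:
$I = -2$ ($I = -5 + 3 = -2$)
$Z{\left(x \right)} = x + 2 x^{2}$ ($Z{\left(x \right)} = \left(x^{2} + x^{2}\right) + x = 2 x^{2} + x = x + 2 x^{2}$)
$T \left(-12\right) Z{\left(I \right)} = 3 \left(-12\right) \left(- 2 \left(1 + 2 \left(-2\right)\right)\right) = - 36 \left(- 2 \left(1 - 4\right)\right) = - 36 \left(\left(-2\right) \left(-3\right)\right) = \left(-36\right) 6 = -216$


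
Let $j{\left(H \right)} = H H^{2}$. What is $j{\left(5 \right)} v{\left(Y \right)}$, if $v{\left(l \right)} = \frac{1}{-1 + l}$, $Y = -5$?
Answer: $- \frac{125}{6} \approx -20.833$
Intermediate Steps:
$j{\left(H \right)} = H^{3}$
$j{\left(5 \right)} v{\left(Y \right)} = \frac{5^{3}}{-1 - 5} = \frac{125}{-6} = 125 \left(- \frac{1}{6}\right) = - \frac{125}{6}$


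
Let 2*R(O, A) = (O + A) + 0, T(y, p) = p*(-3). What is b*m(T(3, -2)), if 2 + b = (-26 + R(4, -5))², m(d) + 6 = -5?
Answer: -30811/4 ≈ -7702.8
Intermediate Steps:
T(y, p) = -3*p
m(d) = -11 (m(d) = -6 - 5 = -11)
R(O, A) = A/2 + O/2 (R(O, A) = ((O + A) + 0)/2 = ((A + O) + 0)/2 = (A + O)/2 = A/2 + O/2)
b = 2801/4 (b = -2 + (-26 + ((½)*(-5) + (½)*4))² = -2 + (-26 + (-5/2 + 2))² = -2 + (-26 - ½)² = -2 + (-53/2)² = -2 + 2809/4 = 2801/4 ≈ 700.25)
b*m(T(3, -2)) = (2801/4)*(-11) = -30811/4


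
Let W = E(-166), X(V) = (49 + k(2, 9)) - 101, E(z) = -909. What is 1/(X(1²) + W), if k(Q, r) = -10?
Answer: -1/971 ≈ -0.0010299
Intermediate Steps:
X(V) = -62 (X(V) = (49 - 10) - 101 = 39 - 101 = -62)
W = -909
1/(X(1²) + W) = 1/(-62 - 909) = 1/(-971) = -1/971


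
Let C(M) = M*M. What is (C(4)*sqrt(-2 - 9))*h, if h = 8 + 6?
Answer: 224*I*sqrt(11) ≈ 742.92*I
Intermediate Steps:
h = 14
C(M) = M**2
(C(4)*sqrt(-2 - 9))*h = (4**2*sqrt(-2 - 9))*14 = (16*sqrt(-11))*14 = (16*(I*sqrt(11)))*14 = (16*I*sqrt(11))*14 = 224*I*sqrt(11)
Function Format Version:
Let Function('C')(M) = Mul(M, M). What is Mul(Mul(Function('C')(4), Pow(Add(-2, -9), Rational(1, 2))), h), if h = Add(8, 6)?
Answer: Mul(224, I, Pow(11, Rational(1, 2))) ≈ Mul(742.92, I)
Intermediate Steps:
h = 14
Function('C')(M) = Pow(M, 2)
Mul(Mul(Function('C')(4), Pow(Add(-2, -9), Rational(1, 2))), h) = Mul(Mul(Pow(4, 2), Pow(Add(-2, -9), Rational(1, 2))), 14) = Mul(Mul(16, Pow(-11, Rational(1, 2))), 14) = Mul(Mul(16, Mul(I, Pow(11, Rational(1, 2)))), 14) = Mul(Mul(16, I, Pow(11, Rational(1, 2))), 14) = Mul(224, I, Pow(11, Rational(1, 2)))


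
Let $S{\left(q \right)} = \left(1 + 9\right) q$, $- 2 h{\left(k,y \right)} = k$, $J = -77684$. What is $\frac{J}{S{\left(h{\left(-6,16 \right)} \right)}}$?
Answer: $- \frac{38842}{15} \approx -2589.5$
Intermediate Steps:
$h{\left(k,y \right)} = - \frac{k}{2}$
$S{\left(q \right)} = 10 q$
$\frac{J}{S{\left(h{\left(-6,16 \right)} \right)}} = - \frac{77684}{10 \left(\left(- \frac{1}{2}\right) \left(-6\right)\right)} = - \frac{77684}{10 \cdot 3} = - \frac{77684}{30} = \left(-77684\right) \frac{1}{30} = - \frac{38842}{15}$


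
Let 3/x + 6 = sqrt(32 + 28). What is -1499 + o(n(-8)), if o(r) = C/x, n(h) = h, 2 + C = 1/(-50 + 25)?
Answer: -37373/25 - 34*sqrt(15)/25 ≈ -1500.2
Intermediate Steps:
x = 3/(-6 + 2*sqrt(15)) (x = 3/(-6 + sqrt(32 + 28)) = 3/(-6 + sqrt(60)) = 3/(-6 + 2*sqrt(15)) ≈ 1.7182)
C = -51/25 (C = -2 + 1/(-50 + 25) = -2 + 1/(-25) = -2 - 1/25 = -51/25 ≈ -2.0400)
o(r) = -51/(25*(3/4 + sqrt(15)/4))
-1499 + o(n(-8)) = -1499 + (102/25 - 34*sqrt(15)/25) = -37373/25 - 34*sqrt(15)/25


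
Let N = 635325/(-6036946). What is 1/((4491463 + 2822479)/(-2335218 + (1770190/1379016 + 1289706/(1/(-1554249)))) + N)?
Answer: -8343887183162237058558946/878136712856918710383381 ≈ -9.5018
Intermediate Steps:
N = -635325/6036946 (N = 635325*(-1/6036946) = -635325/6036946 ≈ -0.10524)
1/((4491463 + 2822479)/(-2335218 + (1770190/1379016 + 1289706/(1/(-1554249)))) + N) = 1/((4491463 + 2822479)/(-2335218 + (1770190/1379016 + 1289706/(1/(-1554249)))) - 635325/6036946) = 1/(7313942/(-2335218 + (1770190*(1/1379016) + 1289706/(-1/1554249))) - 635325/6036946) = 1/(7313942/(-2335218 + (885095/689508 + 1289706*(-1554249))) - 635325/6036946) = 1/(7313942/(-2335218 + (885095/689508 - 2004524260794)) - 635325/6036946) = 1/(7313942/(-2335218 - 1382135514010664257/689508) - 635325/6036946) = 1/(7313942/(-1382137124162157001/689508) - 635325/6036946) = 1/(7313942*(-689508/1382137124162157001) - 635325/6036946) = 1/(-5043021520536/1382137124162157001 - 635325/6036946) = 1/(-878136712856918710383381/8343887183162237058558946) = -8343887183162237058558946/878136712856918710383381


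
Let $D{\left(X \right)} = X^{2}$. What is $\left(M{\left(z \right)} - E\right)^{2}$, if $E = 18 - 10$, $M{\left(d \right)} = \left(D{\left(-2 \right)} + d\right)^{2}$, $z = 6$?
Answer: $8464$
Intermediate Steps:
$M{\left(d \right)} = \left(4 + d\right)^{2}$ ($M{\left(d \right)} = \left(\left(-2\right)^{2} + d\right)^{2} = \left(4 + d\right)^{2}$)
$E = 8$ ($E = 18 - 10 = 8$)
$\left(M{\left(z \right)} - E\right)^{2} = \left(\left(4 + 6\right)^{2} - 8\right)^{2} = \left(10^{2} - 8\right)^{2} = \left(100 - 8\right)^{2} = 92^{2} = 8464$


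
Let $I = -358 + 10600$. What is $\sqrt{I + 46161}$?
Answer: $3 \sqrt{6267} \approx 237.49$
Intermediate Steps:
$I = 10242$
$\sqrt{I + 46161} = \sqrt{10242 + 46161} = \sqrt{56403} = 3 \sqrt{6267}$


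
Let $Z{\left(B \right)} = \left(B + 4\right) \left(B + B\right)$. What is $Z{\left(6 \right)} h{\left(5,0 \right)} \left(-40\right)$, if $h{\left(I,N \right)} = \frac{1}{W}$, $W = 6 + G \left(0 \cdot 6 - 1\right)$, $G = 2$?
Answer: $-1200$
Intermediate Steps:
$Z{\left(B \right)} = 2 B \left(4 + B\right)$ ($Z{\left(B \right)} = \left(4 + B\right) 2 B = 2 B \left(4 + B\right)$)
$W = 4$ ($W = 6 + 2 \left(0 \cdot 6 - 1\right) = 6 + 2 \left(0 - 1\right) = 6 + 2 \left(-1\right) = 6 - 2 = 4$)
$h{\left(I,N \right)} = \frac{1}{4}$
$Z{\left(6 \right)} h{\left(5,0 \right)} \left(-40\right) = 2 \cdot 6 \left(4 + 6\right) \frac{1}{4} \left(-40\right) = 2 \cdot 6 \cdot 10 \cdot \frac{1}{4} \left(-40\right) = 120 \cdot \frac{1}{4} \left(-40\right) = 30 \left(-40\right) = -1200$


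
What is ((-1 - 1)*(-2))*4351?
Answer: 17404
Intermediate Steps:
((-1 - 1)*(-2))*4351 = -2*(-2)*4351 = 4*4351 = 17404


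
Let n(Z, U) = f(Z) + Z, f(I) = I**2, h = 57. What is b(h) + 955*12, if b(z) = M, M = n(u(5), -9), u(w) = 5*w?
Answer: 12110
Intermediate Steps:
n(Z, U) = Z + Z**2 (n(Z, U) = Z**2 + Z = Z + Z**2)
M = 650 (M = (5*5)*(1 + 5*5) = 25*(1 + 25) = 25*26 = 650)
b(z) = 650
b(h) + 955*12 = 650 + 955*12 = 650 + 11460 = 12110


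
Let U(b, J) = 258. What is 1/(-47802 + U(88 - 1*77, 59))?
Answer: -1/47544 ≈ -2.1033e-5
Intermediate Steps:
1/(-47802 + U(88 - 1*77, 59)) = 1/(-47802 + 258) = 1/(-47544) = -1/47544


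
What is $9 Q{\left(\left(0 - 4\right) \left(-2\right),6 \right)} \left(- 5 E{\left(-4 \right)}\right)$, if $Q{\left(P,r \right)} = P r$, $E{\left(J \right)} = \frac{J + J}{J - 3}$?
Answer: $- \frac{17280}{7} \approx -2468.6$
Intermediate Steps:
$E{\left(J \right)} = \frac{2 J}{-3 + J}$
$9 Q{\left(\left(0 - 4\right) \left(-2\right),6 \right)} \left(- 5 E{\left(-4 \right)}\right) = 9 \left(0 - 4\right) \left(-2\right) 6 \left(- 5 \cdot 2 \left(-4\right) \frac{1}{-3 - 4}\right) = 9 \left(-4\right) \left(-2\right) 6 \left(- 5 \cdot 2 \left(-4\right) \frac{1}{-7}\right) = 9 \cdot 8 \cdot 6 \left(- 5 \cdot 2 \left(-4\right) \left(- \frac{1}{7}\right)\right) = 9 \cdot 48 \left(\left(-5\right) \frac{8}{7}\right) = 432 \left(- \frac{40}{7}\right) = - \frac{17280}{7}$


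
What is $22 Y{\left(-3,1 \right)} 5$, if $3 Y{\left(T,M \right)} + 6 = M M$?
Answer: $- \frac{550}{3} \approx -183.33$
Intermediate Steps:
$Y{\left(T,M \right)} = -2 + \frac{M^{2}}{3}$ ($Y{\left(T,M \right)} = -2 + \frac{M M}{3} = -2 + \frac{M^{2}}{3}$)
$22 Y{\left(-3,1 \right)} 5 = 22 \left(-2 + \frac{1^{2}}{3}\right) 5 = 22 \left(-2 + \frac{1}{3} \cdot 1\right) 5 = 22 \left(-2 + \frac{1}{3}\right) 5 = 22 \left(- \frac{5}{3}\right) 5 = \left(- \frac{110}{3}\right) 5 = - \frac{550}{3}$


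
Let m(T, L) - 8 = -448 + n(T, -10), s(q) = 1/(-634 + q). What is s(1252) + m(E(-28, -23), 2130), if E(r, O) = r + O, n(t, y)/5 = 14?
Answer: -228659/618 ≈ -370.00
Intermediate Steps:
n(t, y) = 70 (n(t, y) = 5*14 = 70)
E(r, O) = O + r
m(T, L) = -370 (m(T, L) = 8 + (-448 + 70) = 8 - 378 = -370)
s(1252) + m(E(-28, -23), 2130) = 1/(-634 + 1252) - 370 = 1/618 - 370 = -228659/618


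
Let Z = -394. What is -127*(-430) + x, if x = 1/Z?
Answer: 21516339/394 ≈ 54610.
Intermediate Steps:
x = -1/394 (x = 1/(-394) = -1/394 ≈ -0.0025381)
-127*(-430) + x = -127*(-430) - 1/394 = 54610 - 1/394 = 21516339/394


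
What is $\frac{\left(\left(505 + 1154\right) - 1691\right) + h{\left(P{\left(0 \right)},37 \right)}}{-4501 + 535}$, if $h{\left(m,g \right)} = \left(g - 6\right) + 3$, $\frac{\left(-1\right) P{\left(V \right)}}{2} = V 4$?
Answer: $- \frac{1}{1983} \approx -0.00050429$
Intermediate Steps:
$P{\left(V \right)} = - 8 V$ ($P{\left(V \right)} = - 2 V 4 = - 2 \cdot 4 V = - 8 V$)
$h{\left(m,g \right)} = -3 + g$ ($h{\left(m,g \right)} = \left(-6 + g\right) + 3 = -3 + g$)
$\frac{\left(\left(505 + 1154\right) - 1691\right) + h{\left(P{\left(0 \right)},37 \right)}}{-4501 + 535} = \frac{\left(\left(505 + 1154\right) - 1691\right) + \left(-3 + 37\right)}{-4501 + 535} = \frac{\left(1659 - 1691\right) + 34}{-3966} = \left(-32 + 34\right) \left(- \frac{1}{3966}\right) = 2 \left(- \frac{1}{3966}\right) = - \frac{1}{1983}$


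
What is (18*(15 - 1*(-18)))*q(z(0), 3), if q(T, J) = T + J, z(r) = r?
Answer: 1782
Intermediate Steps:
q(T, J) = J + T
(18*(15 - 1*(-18)))*q(z(0), 3) = (18*(15 - 1*(-18)))*(3 + 0) = (18*(15 + 18))*3 = (18*33)*3 = 594*3 = 1782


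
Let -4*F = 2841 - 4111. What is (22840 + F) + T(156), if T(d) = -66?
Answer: 46183/2 ≈ 23092.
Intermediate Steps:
F = 635/2 (F = -(2841 - 4111)/4 = -¼*(-1270) = 635/2 ≈ 317.50)
(22840 + F) + T(156) = (22840 + 635/2) - 66 = 46315/2 - 66 = 46183/2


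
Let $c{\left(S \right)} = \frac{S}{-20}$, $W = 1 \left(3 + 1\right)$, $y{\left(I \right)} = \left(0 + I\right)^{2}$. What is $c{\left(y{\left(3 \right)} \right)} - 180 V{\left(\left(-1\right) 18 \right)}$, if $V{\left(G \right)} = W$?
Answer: $- \frac{14409}{20} \approx -720.45$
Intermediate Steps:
$y{\left(I \right)} = I^{2}$
$W = 4$ ($W = 1 \cdot 4 = 4$)
$c{\left(S \right)} = - \frac{S}{20}$ ($c{\left(S \right)} = S \left(- \frac{1}{20}\right) = - \frac{S}{20}$)
$V{\left(G \right)} = 4$
$c{\left(y{\left(3 \right)} \right)} - 180 V{\left(\left(-1\right) 18 \right)} = - \frac{3^{2}}{20} - 720 = \left(- \frac{1}{20}\right) 9 - 720 = - \frac{9}{20} - 720 = - \frac{14409}{20}$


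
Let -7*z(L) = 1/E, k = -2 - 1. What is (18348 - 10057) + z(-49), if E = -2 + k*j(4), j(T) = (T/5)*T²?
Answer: 11723479/1414 ≈ 8291.0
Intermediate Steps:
j(T) = T³/5 (j(T) = (T*(⅕))*T² = (T/5)*T² = T³/5)
k = -3
E = -202/5 (E = -2 - 3*4³/5 = -2 - 3*64/5 = -2 - 192/5 = -202/5 ≈ -40.400)
z(L) = 5/1414 (z(L) = -1/(7*(-202/5)) = -⅐*(-5/202) = 5/1414)
(18348 - 10057) + z(-49) = (18348 - 10057) + 5/1414 = 8291 + 5/1414 = 11723479/1414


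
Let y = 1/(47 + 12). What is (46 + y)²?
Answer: 7371225/3481 ≈ 2117.6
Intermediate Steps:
y = 1/59 ≈ 0.016949
(46 + y)² = (46 + 1/59)² = (2715/59)² = 7371225/3481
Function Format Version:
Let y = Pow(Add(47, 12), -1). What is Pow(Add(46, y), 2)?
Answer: Rational(7371225, 3481) ≈ 2117.6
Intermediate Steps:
y = Rational(1, 59) (y = Pow(59, -1) = Rational(1, 59) ≈ 0.016949)
Pow(Add(46, y), 2) = Pow(Add(46, Rational(1, 59)), 2) = Pow(Rational(2715, 59), 2) = Rational(7371225, 3481)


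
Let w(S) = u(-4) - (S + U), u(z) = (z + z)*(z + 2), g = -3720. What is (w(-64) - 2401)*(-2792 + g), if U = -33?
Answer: 14899456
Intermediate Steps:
u(z) = 2*z*(2 + z) (u(z) = (2*z)*(2 + z) = 2*z*(2 + z))
w(S) = 49 - S (w(S) = 2*(-4)*(2 - 4) - (S - 33) = 2*(-4)*(-2) - (-33 + S) = 16 + (33 - S) = 49 - S)
(w(-64) - 2401)*(-2792 + g) = ((49 - 1*(-64)) - 2401)*(-2792 - 3720) = ((49 + 64) - 2401)*(-6512) = (113 - 2401)*(-6512) = -2288*(-6512) = 14899456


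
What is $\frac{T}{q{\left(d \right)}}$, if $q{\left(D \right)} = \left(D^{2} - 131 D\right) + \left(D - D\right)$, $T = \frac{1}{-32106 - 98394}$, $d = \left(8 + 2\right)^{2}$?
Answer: $\frac{1}{404550000} \approx 2.4719 \cdot 10^{-9}$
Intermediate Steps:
$d = 100$ ($d = 10^{2} = 100$)
$T = - \frac{1}{130500}$ ($T = \frac{1}{-130500} = - \frac{1}{130500} \approx -7.6628 \cdot 10^{-6}$)
$q{\left(D \right)} = D^{2} - 131 D$ ($q{\left(D \right)} = \left(D^{2} - 131 D\right) + 0 = D^{2} - 131 D$)
$\frac{T}{q{\left(d \right)}} = - \frac{1}{130500 \cdot 100 \left(-131 + 100\right)} = - \frac{1}{130500 \cdot 100 \left(-31\right)} = - \frac{1}{130500 \left(-3100\right)} = \left(- \frac{1}{130500}\right) \left(- \frac{1}{3100}\right) = \frac{1}{404550000}$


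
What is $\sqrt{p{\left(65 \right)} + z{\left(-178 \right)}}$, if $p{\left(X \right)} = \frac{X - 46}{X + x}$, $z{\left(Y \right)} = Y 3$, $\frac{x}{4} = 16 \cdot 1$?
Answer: $\frac{i \sqrt{8883843}}{129} \approx 23.105 i$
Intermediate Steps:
$x = 64$ ($x = 4 \cdot 16 \cdot 1 = 4 \cdot 16 = 64$)
$z{\left(Y \right)} = 3 Y$
$p{\left(X \right)} = \frac{-46 + X}{64 + X}$ ($p{\left(X \right)} = \frac{X - 46}{X + 64} = \frac{-46 + X}{64 + X}$)
$\sqrt{p{\left(65 \right)} + z{\left(-178 \right)}} = \sqrt{\frac{-46 + 65}{64 + 65} + 3 \left(-178\right)} = \sqrt{\frac{1}{129} \cdot 19 - 534} = \sqrt{\frac{19}{129} - 534} = \sqrt{- \frac{68867}{129}} = \frac{i \sqrt{8883843}}{129}$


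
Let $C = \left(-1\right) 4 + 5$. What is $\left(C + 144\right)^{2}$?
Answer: $21025$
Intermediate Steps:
$C = 1$ ($C = -4 + 5 = 1$)
$\left(C + 144\right)^{2} = \left(1 + 144\right)^{2} = 145^{2} = 21025$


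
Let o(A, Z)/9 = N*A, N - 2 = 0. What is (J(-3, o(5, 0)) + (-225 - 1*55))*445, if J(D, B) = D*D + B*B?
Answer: 3483905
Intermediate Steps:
N = 2 (N = 2 + 0 = 2)
o(A, Z) = 18*A (o(A, Z) = 9*(2*A) = 18*A)
J(D, B) = B² + D² (J(D, B) = D² + B² = B² + D²)
(J(-3, o(5, 0)) + (-225 - 1*55))*445 = (((18*5)² + (-3)²) + (-225 - 1*55))*445 = ((90² + 9) + (-225 - 55))*445 = ((8100 + 9) - 280)*445 = (8109 - 280)*445 = 7829*445 = 3483905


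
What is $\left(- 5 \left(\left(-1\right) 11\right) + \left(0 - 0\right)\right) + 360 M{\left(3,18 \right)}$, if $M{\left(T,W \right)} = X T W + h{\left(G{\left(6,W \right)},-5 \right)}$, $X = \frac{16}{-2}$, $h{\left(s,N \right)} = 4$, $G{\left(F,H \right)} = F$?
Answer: $-154025$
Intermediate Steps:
$X = -8$ ($X = 16 \left(- \frac{1}{2}\right) = -8$)
$M{\left(T,W \right)} = 4 - 8 T W$ ($M{\left(T,W \right)} = - 8 T W + 4 = 4 - 8 T W$)
$\left(- 5 \left(\left(-1\right) 11\right) + \left(0 - 0\right)\right) + 360 M{\left(3,18 \right)} = \left(- 5 \left(\left(-1\right) 11\right) + \left(0 - 0\right)\right) + 360 \left(4 - 24 \cdot 18\right) = \left(\left(-5\right) \left(-11\right) + \left(0 + 0\right)\right) + 360 \left(4 - 432\right) = \left(55 + 0\right) + 360 \left(-428\right) = 55 - 154080 = -154025$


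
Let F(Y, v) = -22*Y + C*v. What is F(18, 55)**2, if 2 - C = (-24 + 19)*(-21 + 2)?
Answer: 30371121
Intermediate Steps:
C = -93 (C = 2 - (-24 + 19)*(-21 + 2) = 2 - (-5)*(-19) = 2 - 1*95 = 2 - 95 = -93)
F(Y, v) = -93*v - 22*Y (F(Y, v) = -22*Y - 93*v = -93*v - 22*Y)
F(18, 55)**2 = (-93*55 - 22*18)**2 = (-5115 - 396)**2 = (-5511)**2 = 30371121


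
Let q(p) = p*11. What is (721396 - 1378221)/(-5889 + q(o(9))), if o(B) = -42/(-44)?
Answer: 1313650/11757 ≈ 111.73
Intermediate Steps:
o(B) = 21/22 (o(B) = -42*(-1/44) = 21/22)
q(p) = 11*p
(721396 - 1378221)/(-5889 + q(o(9))) = (721396 - 1378221)/(-5889 + 11*(21/22)) = -656825/(-5889 + 21/2) = -656825/(-11757/2) = -656825*(-2/11757) = 1313650/11757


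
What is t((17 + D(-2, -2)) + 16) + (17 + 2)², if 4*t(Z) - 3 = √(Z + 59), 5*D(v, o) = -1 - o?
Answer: 1447/4 + √2305/20 ≈ 364.15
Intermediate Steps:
D(v, o) = -⅕ - o/5 (D(v, o) = (-1 - o)/5 = -⅕ - o/5)
t(Z) = ¾ + √(59 + Z)/4 (t(Z) = ¾ + √(Z + 59)/4 = ¾ + √(59 + Z)/4)
t((17 + D(-2, -2)) + 16) + (17 + 2)² = (¾ + √(59 + ((17 + (-⅕ - ⅕*(-2))) + 16))/4) + (17 + 2)² = (¾ + √(59 + ((17 + (-⅕ + ⅖)) + 16))/4) + 19² = (¾ + √(59 + ((17 + ⅕) + 16))/4) + 361 = (¾ + √(59 + (86/5 + 16))/4) + 361 = (¾ + √(59 + 166/5)/4) + 361 = (¾ + √(461/5)/4) + 361 = (¾ + (√2305/5)/4) + 361 = (¾ + √2305/20) + 361 = 1447/4 + √2305/20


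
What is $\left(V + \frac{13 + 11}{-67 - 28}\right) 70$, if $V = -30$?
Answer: $- \frac{40236}{19} \approx -2117.7$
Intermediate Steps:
$\left(V + \frac{13 + 11}{-67 - 28}\right) 70 = \left(-30 + \frac{13 + 11}{-67 - 28}\right) 70 = \left(-30 + \frac{24}{-95}\right) 70 = \left(-30 + 24 \left(- \frac{1}{95}\right)\right) 70 = \left(-30 - \frac{24}{95}\right) 70 = \left(- \frac{2874}{95}\right) 70 = - \frac{40236}{19}$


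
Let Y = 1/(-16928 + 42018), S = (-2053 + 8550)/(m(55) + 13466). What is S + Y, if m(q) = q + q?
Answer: 81511653/170310920 ≈ 0.47860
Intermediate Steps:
m(q) = 2*q
S = 6497/13576 (S = (-2053 + 8550)/(2*55 + 13466) = 6497/(110 + 13466) = 6497/13576 ≈ 0.47857)
Y = 1/25090 ≈ 3.9857e-5
S + Y = 6497/13576 + 1/25090 = 81511653/170310920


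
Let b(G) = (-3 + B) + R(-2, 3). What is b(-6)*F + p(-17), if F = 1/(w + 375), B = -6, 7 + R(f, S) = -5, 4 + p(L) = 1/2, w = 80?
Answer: -461/130 ≈ -3.5462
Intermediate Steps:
p(L) = -7/2 (p(L) = -4 + 1/2 = -4 + ½ = -7/2)
R(f, S) = -12 (R(f, S) = -7 - 5 = -12)
F = 1/455 (F = 1/(80 + 375) = 1/455 ≈ 0.0021978)
b(G) = -21 (b(G) = (-3 - 6) - 12 = -9 - 12 = -21)
b(-6)*F + p(-17) = -21*1/455 - 7/2 = -3/65 - 7/2 = -461/130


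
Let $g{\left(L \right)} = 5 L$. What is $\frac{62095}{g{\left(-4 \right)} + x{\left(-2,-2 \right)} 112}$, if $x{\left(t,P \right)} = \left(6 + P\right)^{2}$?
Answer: $\frac{62095}{1772} \approx 35.042$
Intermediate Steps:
$\frac{62095}{g{\left(-4 \right)} + x{\left(-2,-2 \right)} 112} = \frac{62095}{5 \left(-4\right) + \left(6 - 2\right)^{2} \cdot 112} = \frac{62095}{-20 + 4^{2} \cdot 112} = \frac{62095}{-20 + 16 \cdot 112} = \frac{62095}{-20 + 1792} = \frac{62095}{1772}$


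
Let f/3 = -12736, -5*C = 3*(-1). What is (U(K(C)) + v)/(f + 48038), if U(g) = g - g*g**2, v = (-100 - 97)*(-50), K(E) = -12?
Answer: 5783/4915 ≈ 1.1766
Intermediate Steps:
C = 3/5 (C = -3*(-1)/5 = -1/5*(-3) = 3/5 ≈ 0.60000)
f = -38208 (f = 3*(-12736) = -38208)
v = 9850 (v = -197*(-50) = 9850)
U(g) = g - g**3
(U(K(C)) + v)/(f + 48038) = ((-12 - 1*(-12)**3) + 9850)/(-38208 + 48038) = ((-12 - 1*(-1728)) + 9850)/9830 = ((-12 + 1728) + 9850)*(1/9830) = (1716 + 9850)*(1/9830) = 11566*(1/9830) = 5783/4915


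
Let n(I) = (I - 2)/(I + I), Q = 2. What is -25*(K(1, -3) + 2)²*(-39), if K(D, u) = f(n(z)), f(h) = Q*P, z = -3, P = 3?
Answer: 62400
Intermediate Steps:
n(I) = (-2 + I)/(2*I) (n(I) = (-2 + I)/((2*I)) = (-2 + I)*(1/(2*I)) = (-2 + I)/(2*I))
f(h) = 6 (f(h) = 2*3 = 6)
K(D, u) = 6
-25*(K(1, -3) + 2)²*(-39) = -25*(6 + 2)²*(-39) = -25*8²*(-39) = -25*64*(-39) = -1600*(-39) = 62400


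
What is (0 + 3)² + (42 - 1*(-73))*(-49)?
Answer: -5626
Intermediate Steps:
(0 + 3)² + (42 - 1*(-73))*(-49) = 3² + (42 + 73)*(-49) = 9 + 115*(-49) = 9 - 5635 = -5626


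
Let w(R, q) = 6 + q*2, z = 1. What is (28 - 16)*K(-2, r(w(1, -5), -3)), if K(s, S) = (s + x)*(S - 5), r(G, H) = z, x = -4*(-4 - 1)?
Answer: -864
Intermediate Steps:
w(R, q) = 6 + 2*q
x = 20 (x = -4*(-5) = 20)
r(G, H) = 1
K(s, S) = (-5 + S)*(20 + s) (K(s, S) = (s + 20)*(S - 5) = (20 + s)*(-5 + S) = (-5 + S)*(20 + s))
(28 - 16)*K(-2, r(w(1, -5), -3)) = (28 - 16)*(-100 - 5*(-2) + 20*1 + 1*(-2)) = 12*(-100 + 10 + 20 - 2) = 12*(-72) = -864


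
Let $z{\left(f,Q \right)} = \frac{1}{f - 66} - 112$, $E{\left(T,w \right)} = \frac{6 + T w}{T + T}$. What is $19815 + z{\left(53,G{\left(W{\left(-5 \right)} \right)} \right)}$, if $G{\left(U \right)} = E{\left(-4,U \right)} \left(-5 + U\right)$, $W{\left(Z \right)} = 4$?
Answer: $\frac{256138}{13} \approx 19703.0$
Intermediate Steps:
$E{\left(T,w \right)} = \frac{6 + T w}{2 T}$
$G{\left(U \right)} = \left(-5 + U\right) \left(- \frac{3}{4} + \frac{U}{2}\right)$ ($G{\left(U \right)} = \left(\frac{U}{2} + \frac{3}{-4}\right) \left(-5 + U\right) = \left(\frac{U}{2} + 3 \left(- \frac{1}{4}\right)\right) \left(-5 + U\right) = \left(\frac{U}{2} - \frac{3}{4}\right) \left(-5 + U\right) = \left(- \frac{3}{4} + \frac{U}{2}\right) \left(-5 + U\right) = \left(-5 + U\right) \left(- \frac{3}{4} + \frac{U}{2}\right)$)
$z{\left(f,Q \right)} = -112 + \frac{1}{-66 + f}$ ($z{\left(f,Q \right)} = \frac{1}{-66 + f} - 112 = -112 + \frac{1}{-66 + f}$)
$19815 + z{\left(53,G{\left(W{\left(-5 \right)} \right)} \right)} = 19815 + \frac{7393 - 5936}{-66 + 53} = 19815 + \frac{7393 - 5936}{-13} = 19815 - \frac{1457}{13} = \frac{256138}{13}$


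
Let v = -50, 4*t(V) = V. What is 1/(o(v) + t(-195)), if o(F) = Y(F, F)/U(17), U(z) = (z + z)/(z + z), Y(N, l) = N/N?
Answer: -4/191 ≈ -0.020942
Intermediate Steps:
t(V) = V/4
Y(N, l) = 1
U(z) = 1 (U(z) = (2*z)/((2*z)) = (2*z)*(1/(2*z)) = 1)
o(F) = 1 (o(F) = 1/1 = 1*1 = 1)
1/(o(v) + t(-195)) = 1/(1 + (¼)*(-195)) = 1/(1 - 195/4) = 1/(-191/4) = -4/191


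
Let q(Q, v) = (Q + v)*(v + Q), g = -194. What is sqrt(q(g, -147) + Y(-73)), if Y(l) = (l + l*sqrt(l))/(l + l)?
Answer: sqrt(465126 + 2*I*sqrt(73))/2 ≈ 341.0 + 0.0062639*I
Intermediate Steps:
q(Q, v) = (Q + v)**2 (q(Q, v) = (Q + v)*(Q + v) = (Q + v)**2)
Y(l) = (l + l**(3/2))/(2*l) (Y(l) = (l + l**(3/2))/((2*l)) = (l + l**(3/2))*(1/(2*l)) = (l + l**(3/2))/(2*l))
sqrt(q(g, -147) + Y(-73)) = sqrt((-194 - 147)**2 + (1/2 + sqrt(-73)/2)) = sqrt((-341)**2 + (1/2 + (I*sqrt(73))/2)) = sqrt(116281 + (1/2 + I*sqrt(73)/2)) = sqrt(232563/2 + I*sqrt(73)/2)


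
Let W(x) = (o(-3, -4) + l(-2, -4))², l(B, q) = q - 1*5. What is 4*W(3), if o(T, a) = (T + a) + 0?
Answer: 1024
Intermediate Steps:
l(B, q) = -5 + q (l(B, q) = q - 5 = -5 + q)
o(T, a) = T + a
W(x) = 256 (W(x) = ((-3 - 4) + (-5 - 4))² = (-7 - 9)² = (-16)² = 256)
4*W(3) = 4*256 = 1024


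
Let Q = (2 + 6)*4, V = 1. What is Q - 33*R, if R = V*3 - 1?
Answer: -34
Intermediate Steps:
Q = 32 (Q = 8*4 = 32)
R = 2 (R = 1*3 - 1 = 3 - 1 = 2)
Q - 33*R = 32 - 33*2 = 32 - 66 = -34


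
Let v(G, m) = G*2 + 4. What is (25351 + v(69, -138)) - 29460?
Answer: -3967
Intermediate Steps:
v(G, m) = 4 + 2*G (v(G, m) = 2*G + 4 = 4 + 2*G)
(25351 + v(69, -138)) - 29460 = (25351 + (4 + 2*69)) - 29460 = (25351 + (4 + 138)) - 29460 = (25351 + 142) - 29460 = 25493 - 29460 = -3967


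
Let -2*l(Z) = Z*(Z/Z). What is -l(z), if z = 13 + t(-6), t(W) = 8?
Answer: 21/2 ≈ 10.500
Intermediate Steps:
z = 21 (z = 13 + 8 = 21)
l(Z) = -Z/2 (l(Z) = -Z*Z/Z/2 = -Z/2)
-l(z) = -(-1)*21/2 = -1*(-21/2) = 21/2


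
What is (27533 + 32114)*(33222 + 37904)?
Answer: 4242452522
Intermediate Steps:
(27533 + 32114)*(33222 + 37904) = 59647*71126 = 4242452522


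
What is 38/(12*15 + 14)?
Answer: 19/97 ≈ 0.19588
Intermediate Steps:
38/(12*15 + 14) = 38/(180 + 14) = 38/194 = 38*(1/194) = 19/97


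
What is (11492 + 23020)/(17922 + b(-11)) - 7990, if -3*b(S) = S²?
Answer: -428520014/53645 ≈ -7988.1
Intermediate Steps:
b(S) = -S²/3
(11492 + 23020)/(17922 + b(-11)) - 7990 = (11492 + 23020)/(17922 - ⅓*(-11)²) - 7990 = 34512/(17922 - ⅓*121) - 7990 = 34512/(17922 - 121/3) - 7990 = 34512/(53645/3) - 7990 = 34512*(3/53645) - 7990 = 103536/53645 - 7990 = -428520014/53645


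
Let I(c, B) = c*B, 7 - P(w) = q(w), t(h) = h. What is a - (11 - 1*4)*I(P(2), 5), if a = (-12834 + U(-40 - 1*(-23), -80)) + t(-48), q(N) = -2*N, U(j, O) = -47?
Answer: -13314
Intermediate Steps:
P(w) = 7 + 2*w (P(w) = 7 - (-2)*w = 7 + 2*w)
I(c, B) = B*c
a = -12929 (a = (-12834 - 47) - 48 = -12881 - 48 = -12929)
a - (11 - 1*4)*I(P(2), 5) = -12929 - (11 - 1*4)*5*(7 + 2*2) = -12929 - (11 - 4)*5*(7 + 4) = -12929 - 7*5*11 = -12929 - 7*55 = -12929 - 1*385 = -12929 - 385 = -13314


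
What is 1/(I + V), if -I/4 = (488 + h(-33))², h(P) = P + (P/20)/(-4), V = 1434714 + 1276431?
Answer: 1600/3010468511 ≈ 5.3148e-7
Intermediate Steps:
V = 2711145
h(P) = 79*P/80 (h(P) = P + (P*(1/20))*(-¼) = P + (P/20)*(-¼) = P - P/80 = 79*P/80)
I = -1327363489/1600 (I = -4*(488 + (79/80)*(-33))² = -4*(488 - 2607/80)² = -4*(36433/80)² = -4*1327363489/6400 = -1327363489/1600 ≈ -8.2960e+5)
1/(I + V) = 1/(-1327363489/1600 + 2711145) = 1/(3010468511/1600) = 1600/3010468511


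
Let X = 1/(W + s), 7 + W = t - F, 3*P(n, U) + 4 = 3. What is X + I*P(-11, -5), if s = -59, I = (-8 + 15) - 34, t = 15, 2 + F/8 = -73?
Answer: 4942/549 ≈ 9.0018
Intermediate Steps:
F = -600 (F = -16 + 8*(-73) = -16 - 584 = -600)
P(n, U) = -1/3 (P(n, U) = -4/3 + (1/3)*3 = -4/3 + 1 = -1/3)
I = -27 (I = 7 - 34 = -27)
W = 608 (W = -7 + (15 - 1*(-600)) = -7 + (15 + 600) = -7 + 615 = 608)
X = 1/549 (X = 1/(608 - 59) = 1/549 ≈ 0.0018215)
X + I*P(-11, -5) = 1/549 - 27*(-1/3) = 1/549 + 9 = 4942/549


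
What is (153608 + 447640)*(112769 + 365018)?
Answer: 287268478176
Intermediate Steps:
(153608 + 447640)*(112769 + 365018) = 601248*477787 = 287268478176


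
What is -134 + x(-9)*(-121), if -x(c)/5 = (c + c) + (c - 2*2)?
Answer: -18889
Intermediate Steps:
x(c) = 20 - 15*c (x(c) = -5*((c + c) + (c - 2*2)) = -5*(2*c + (c - 4)) = -5*(2*c + (-4 + c)) = -5*(-4 + 3*c) = 20 - 15*c)
-134 + x(-9)*(-121) = -134 + (20 - 15*(-9))*(-121) = -134 + (20 + 135)*(-121) = -134 + 155*(-121) = -134 - 18755 = -18889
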